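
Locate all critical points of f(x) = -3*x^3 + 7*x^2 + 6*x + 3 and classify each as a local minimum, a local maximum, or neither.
f'(x) = -9*x^2 + 14*x + 6

Solve f'(x) = 0:
  9*x^2 - 14*x - 6 = 0 has no rational roots; quadratic formula: x = (14 ± √412)/18.
  ⇒ x = 7/9 - sqrt(103)/9 ≈ -0.3499, 7/9 + sqrt(103)/9 ≈ 1.9054

f''(x) = 14 - 18*x
Second-derivative test at each critical point:
  f''(-0.3499) = 20.2978 > 0 → local minimum
  f''(1.9054) = -20.2978 < 0 → local maximum

Critical points: x = 7/9 - sqrt(103)/9 ≈ -0.3499 (local minimum); x = 7/9 + sqrt(103)/9 ≈ 1.9054 (local maximum)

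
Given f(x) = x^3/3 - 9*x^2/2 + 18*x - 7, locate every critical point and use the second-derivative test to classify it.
f'(x) = x^2 - 9*x + 18

Solve f'(x) = 0:
  Factor: x^2 - 9*x + 18 = (x - 6)*(x - 3) = 0.
  ⇒ x = 3, 6

f''(x) = 2*x - 9
Second-derivative test at each critical point:
  f''(3) = -3 < 0 → local maximum
  f''(6) = 3 > 0 → local minimum

Critical points: x = 3 (local maximum); x = 6 (local minimum)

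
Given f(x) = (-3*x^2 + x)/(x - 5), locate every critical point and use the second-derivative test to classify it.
f'(x) = (-3*x^2 + 30*x - 5)/(x^2 - 10*x + 25)

Solve f'(x) = 0:
  f'(x) = -(3*x^2 - 30*x + 5)/(x - 5)^2; the denominator is positive wherever f is defined, so f'(x) = 0 ⇔ -3*x^2 + 30*x - 5 = 0.
  3*x^2 - 30*x + 5 = 0 has no rational roots; quadratic formula: x = (30 ± √840)/6.
  ⇒ x = 5 - sqrt(210)/3 ≈ 0.1695, sqrt(210)/3 + 5 ≈ 9.8305

f''(x) = -140/(x^3 - 15*x^2 + 75*x - 125)
Second-derivative test at each critical point:
  f''(0.1695) = 1.2421 > 0 → local minimum
  f''(9.8305) = -1.2421 < 0 → local maximum

Critical points: x = 5 - sqrt(210)/3 ≈ 0.1695 (local minimum); x = sqrt(210)/3 + 5 ≈ 9.8305 (local maximum)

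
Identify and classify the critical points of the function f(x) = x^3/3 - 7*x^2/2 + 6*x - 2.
f'(x) = x^2 - 7*x + 6

Solve f'(x) = 0:
  Factor: x^2 - 7*x + 6 = (x - 6)*(x - 1) = 0.
  ⇒ x = 1, 6

f''(x) = 2*x - 7
Second-derivative test at each critical point:
  f''(1) = -5 < 0 → local maximum
  f''(6) = 5 > 0 → local minimum

Critical points: x = 1 (local maximum); x = 6 (local minimum)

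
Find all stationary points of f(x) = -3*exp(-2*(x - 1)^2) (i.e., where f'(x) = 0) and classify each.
f'(x) = 12*(x - 1)*exp(-2*(x - 1)^2)

Solve f'(x) = 0:
  f'(x) = (12*x - 12)·exp(-2*(x - 1)^2) and exp(-2*(x - 1)^2) > 0 for every x, so f'(x) = 0 ⇔ 12*x - 12 = 0.
  Factor: 12*x - 12 = 12*(x - 1) = 0.
  ⇒ x = 1

f''(x) = 12*(1 - 4*(x - 1)^2)*exp(-2*(x - 1)^2)
Second-derivative test at each critical point:
  f''(1) = 12 > 0 → local minimum

Critical points: x = 1 (local minimum)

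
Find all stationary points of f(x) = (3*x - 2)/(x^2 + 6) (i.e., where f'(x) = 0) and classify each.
f'(x) = (-3*x^2 + 4*x + 18)/(x^4 + 12*x^2 + 36)

Solve f'(x) = 0:
  f'(x) = -(3*x^2 - 4*x - 18)/(x^2 + 6)^2; the denominator is positive wherever f is defined, so f'(x) = 0 ⇔ -3*x^2 + 4*x + 18 = 0.
  3*x^2 - 4*x - 18 = 0 has no rational roots; quadratic formula: x = (4 ± √232)/6.
  ⇒ x = 2/3 - sqrt(58)/3 ≈ -1.8719, 2/3 + sqrt(58)/3 ≈ 3.2053

f''(x) = 2*(4*x^2*(3*x - 2) + (2 - 9*x)*(x^2 + 6))/(x^2 + 6)^3
Second-derivative test at each critical point:
  f''(-1.8719) = 0.1686 > 0 → local minimum
  f''(3.2053) = -0.0575 < 0 → local maximum

Critical points: x = 2/3 - sqrt(58)/3 ≈ -1.8719 (local minimum); x = 2/3 + sqrt(58)/3 ≈ 3.2053 (local maximum)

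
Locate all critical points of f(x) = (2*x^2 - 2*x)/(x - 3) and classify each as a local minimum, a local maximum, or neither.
f'(x) = 2*(x^2 - 6*x + 3)/(x^2 - 6*x + 9)

Solve f'(x) = 0:
  f'(x) = 2*(x^2 - 6*x + 3)/(x - 3)^2; the denominator is positive wherever f is defined, so f'(x) = 0 ⇔ 2*x^2 - 12*x + 6 = 0.
  Factor: 2*x^2 - 12*x + 6 = 2*(x^2 - 6*x + 3); x^2 - 6*x + 3 = 0 has no rational roots; quadratic formula: x = (6 ± √24)/2.
  ⇒ x = 3 - sqrt(6) ≈ 0.5505, sqrt(6) + 3 ≈ 5.4495

f''(x) = 24/(x^3 - 9*x^2 + 27*x - 27)
Second-derivative test at each critical point:
  f''(0.5505) = -1.6330 < 0 → local maximum
  f''(5.4495) = 1.6330 > 0 → local minimum

Critical points: x = 3 - sqrt(6) ≈ 0.5505 (local maximum); x = sqrt(6) + 3 ≈ 5.4495 (local minimum)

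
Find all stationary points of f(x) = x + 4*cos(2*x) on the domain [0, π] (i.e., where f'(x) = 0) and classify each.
f'(x) = 1 - 8*sin(2*x)

Solve f'(x) = 0 on [0, π]:
  f'(x) = 0 ⇔ sin(2*x) = 1/8, i.e. 2*x = arcsin(1/8) + 2nπ or 2*x = π − arcsin(1/8) + 2nπ; keep the solutions lying in [0, π].
  ⇒ x = asin(1/8)/2 ≈ 0.0627, -asin(1/8)/2 + pi/2 ≈ 1.5081

f''(x) = -16*cos(2*x)
Second-derivative test at each critical point:
  f''(0.0627) = -15.8745 < 0 → local maximum
  f''(1.5081) = 15.8745 > 0 → local minimum

Critical points: x = asin(1/8)/2 ≈ 0.0627 (local maximum); x = -asin(1/8)/2 + pi/2 ≈ 1.5081 (local minimum)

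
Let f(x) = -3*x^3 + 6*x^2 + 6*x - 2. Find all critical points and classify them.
f'(x) = -9*x^2 + 12*x + 6

Solve f'(x) = 0:
  Factor: -9*x^2 + 12*x + 6 = -3*(3*x^2 - 4*x - 2); 3*x^2 - 4*x - 2 = 0 has no rational roots; quadratic formula: x = (4 ± √40)/6.
  ⇒ x = 2/3 - sqrt(10)/3 ≈ -0.3874, 2/3 + sqrt(10)/3 ≈ 1.7208

f''(x) = 12 - 18*x
Second-derivative test at each critical point:
  f''(-0.3874) = 18.9737 > 0 → local minimum
  f''(1.7208) = -18.9737 < 0 → local maximum

Critical points: x = 2/3 - sqrt(10)/3 ≈ -0.3874 (local minimum); x = 2/3 + sqrt(10)/3 ≈ 1.7208 (local maximum)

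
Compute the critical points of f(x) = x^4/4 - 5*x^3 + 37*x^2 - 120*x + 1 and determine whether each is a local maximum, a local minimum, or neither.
f'(x) = x^3 - 15*x^2 + 74*x - 120

Solve f'(x) = 0:
  Factor: x^3 - 15*x^2 + 74*x - 120 = (x - 6)*(x - 5)*(x - 4) = 0.
  ⇒ x = 4, 5, 6

f''(x) = 3*x^2 - 30*x + 74
Second-derivative test at each critical point:
  f''(4) = 2 > 0 → local minimum
  f''(5) = -1 < 0 → local maximum
  f''(6) = 2 > 0 → local minimum

Critical points: x = 4 (local minimum); x = 5 (local maximum); x = 6 (local minimum)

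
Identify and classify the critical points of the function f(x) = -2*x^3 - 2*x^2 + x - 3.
f'(x) = -6*x^2 - 4*x + 1

Solve f'(x) = 0:
  6*x^2 + 4*x - 1 = 0 has no rational roots; quadratic formula: x = (-4 ± √40)/12.
  ⇒ x = -sqrt(10)/6 - 1/3 ≈ -0.8604, -1/3 + sqrt(10)/6 ≈ 0.1937

f''(x) = -12*x - 4
Second-derivative test at each critical point:
  f''(-0.8604) = 6.3246 > 0 → local minimum
  f''(0.1937) = -6.3246 < 0 → local maximum

Critical points: x = -sqrt(10)/6 - 1/3 ≈ -0.8604 (local minimum); x = -1/3 + sqrt(10)/6 ≈ 0.1937 (local maximum)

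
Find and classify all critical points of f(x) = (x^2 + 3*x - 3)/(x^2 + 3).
f'(x) = 3*(-x^2 + 4*x + 3)/(x^4 + 6*x^2 + 9)

Solve f'(x) = 0:
  f'(x) = -3*(x^2 - 4*x - 3)/(x^2 + 3)^2; the denominator is positive wherever f is defined, so f'(x) = 0 ⇔ -3*x^2 + 12*x + 9 = 0.
  Factor: -3*x^2 + 12*x + 9 = -3*(x^2 - 4*x - 3); x^2 - 4*x - 3 = 0 has no rational roots; quadratic formula: x = (4 ± √28)/2.
  ⇒ x = 2 - sqrt(7) ≈ -0.6458, 2 + sqrt(7) ≈ 4.6458

f''(x) = 6*(x^3 - 6*x^2 - 9*x + 6)/(x^6 + 9*x^4 + 27*x^2 + 27)
Second-derivative test at each critical point:
  f''(-0.6458) = 1.3596 > 0 → local minimum
  f''(4.6458) = -0.0263 < 0 → local maximum

Critical points: x = 2 - sqrt(7) ≈ -0.6458 (local minimum); x = 2 + sqrt(7) ≈ 4.6458 (local maximum)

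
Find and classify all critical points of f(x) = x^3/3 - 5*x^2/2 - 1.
f'(x) = x*(x - 5)

Solve f'(x) = 0:
  Factor: x^2 - 5*x = x*(x - 5) = 0.
  ⇒ x = 0, 5

f''(x) = 2*x - 5
Second-derivative test at each critical point:
  f''(0) = -5 < 0 → local maximum
  f''(5) = 5 > 0 → local minimum

Critical points: x = 0 (local maximum); x = 5 (local minimum)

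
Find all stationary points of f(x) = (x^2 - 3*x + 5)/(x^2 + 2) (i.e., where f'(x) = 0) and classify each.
f'(x) = 3*(x^2 - 2*x - 2)/(x^4 + 4*x^2 + 4)

Solve f'(x) = 0:
  f'(x) = 3*(x^2 - 2*x - 2)/(x^2 + 2)^2; the denominator is positive wherever f is defined, so f'(x) = 0 ⇔ 3*x^2 - 6*x - 6 = 0.
  Factor: 3*x^2 - 6*x - 6 = 3*(x^2 - 2*x - 2); x^2 - 2*x - 2 = 0 has no rational roots; quadratic formula: x = (2 ± √12)/2.
  ⇒ x = 1 - sqrt(3) ≈ -0.7321, 1 + sqrt(3) ≈ 2.7321

f''(x) = 6*(-x^3 + 3*x^2 + 6*x - 2)/(x^6 + 6*x^4 + 12*x^2 + 8)
Second-derivative test at each critical point:
  f''(-0.7321) = -1.6160 < 0 → local maximum
  f''(2.7321) = 0.1160 > 0 → local minimum

Critical points: x = 1 - sqrt(3) ≈ -0.7321 (local maximum); x = 1 + sqrt(3) ≈ 2.7321 (local minimum)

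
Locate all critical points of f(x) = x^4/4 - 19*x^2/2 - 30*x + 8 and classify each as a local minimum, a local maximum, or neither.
f'(x) = x^3 - 19*x - 30

Solve f'(x) = 0:
  Factor: x^3 - 19*x - 30 = (x - 5)*(x + 2)*(x + 3) = 0.
  ⇒ x = -3, -2, 5

f''(x) = 3*x^2 - 19
Second-derivative test at each critical point:
  f''(-3) = 8 > 0 → local minimum
  f''(-2) = -7 < 0 → local maximum
  f''(5) = 56 > 0 → local minimum

Critical points: x = -3 (local minimum); x = -2 (local maximum); x = 5 (local minimum)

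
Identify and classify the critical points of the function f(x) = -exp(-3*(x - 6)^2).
f'(x) = 6*(x - 6)*exp(-3*(x - 6)^2)

Solve f'(x) = 0:
  f'(x) = (6*x - 36)·exp(-3*(x - 6)^2) and exp(-3*(x - 6)^2) > 0 for every x, so f'(x) = 0 ⇔ 6*x - 36 = 0.
  Factor: 6*x - 36 = 6*(x - 6) = 0.
  ⇒ x = 6

f''(x) = 6*(1 - 6*(x - 6)^2)*exp(-3*(x - 6)^2)
Second-derivative test at each critical point:
  f''(6) = 6 > 0 → local minimum

Critical points: x = 6 (local minimum)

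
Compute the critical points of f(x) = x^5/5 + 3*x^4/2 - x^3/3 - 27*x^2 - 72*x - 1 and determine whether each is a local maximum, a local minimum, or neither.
f'(x) = x^4 + 6*x^3 - x^2 - 54*x - 72

Solve f'(x) = 0:
  Factor: x^4 + 6*x^3 - x^2 - 54*x - 72 = (x - 3)*(x + 2)*(x + 3)*(x + 4) = 0.
  ⇒ x = -4, -3, -2, 3

f''(x) = 4*x^3 + 18*x^2 - 2*x - 54
Second-derivative test at each critical point:
  f''(-4) = -14 < 0 → local maximum
  f''(-3) = 6 > 0 → local minimum
  f''(-2) = -10 < 0 → local maximum
  f''(3) = 210 > 0 → local minimum

Critical points: x = -4 (local maximum); x = -3 (local minimum); x = -2 (local maximum); x = 3 (local minimum)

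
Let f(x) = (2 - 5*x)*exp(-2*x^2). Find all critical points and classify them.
f'(x) = (4*x*(5*x - 2) - 5)*exp(-2*x^2)

Solve f'(x) = 0:
  f'(x) = (20*x^2 - 8*x - 5)·exp(-2*x^2) and exp(-2*x^2) > 0 for every x, so f'(x) = 0 ⇔ 20*x^2 - 8*x - 5 = 0.
  20*x^2 - 8*x - 5 = 0 has no rational roots; quadratic formula: x = (8 ± √464)/40.
  ⇒ x = 1/5 - sqrt(29)/10 ≈ -0.3385, 1/5 + sqrt(29)/10 ≈ 0.7385

f''(x) = 4*(4*x^2*(2 - 5*x) + 15*x - 2)*exp(-2*x^2)
Second-derivative test at each critical point:
  f''(-0.3385) = -17.1287 < 0 → local maximum
  f''(0.7385) = 7.2364 > 0 → local minimum

Critical points: x = 1/5 - sqrt(29)/10 ≈ -0.3385 (local maximum); x = 1/5 + sqrt(29)/10 ≈ 0.7385 (local minimum)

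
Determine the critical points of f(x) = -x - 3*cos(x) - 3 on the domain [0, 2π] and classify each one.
f'(x) = 3*sin(x) - 1

Solve f'(x) = 0 on [0, 2π]:
  f'(x) = 0 ⇔ sin(x) = 1/3, i.e. x = arcsin(1/3) + 2nπ or x = π − arcsin(1/3) + 2nπ; keep the solutions lying in [0, 2π].
  ⇒ x = asin(1/3) ≈ 0.3398, pi - asin(1/3) ≈ 2.8018

f''(x) = 3*cos(x)
Second-derivative test at each critical point:
  f''(0.3398) = 2.8284 > 0 → local minimum
  f''(2.8018) = -2.8284 < 0 → local maximum

Critical points: x = asin(1/3) ≈ 0.3398 (local minimum); x = pi - asin(1/3) ≈ 2.8018 (local maximum)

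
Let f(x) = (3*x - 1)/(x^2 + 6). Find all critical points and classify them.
f'(x) = (-3*x^2 + 2*x + 18)/(x^4 + 12*x^2 + 36)

Solve f'(x) = 0:
  f'(x) = -(3*x^2 - 2*x - 18)/(x^2 + 6)^2; the denominator is positive wherever f is defined, so f'(x) = 0 ⇔ -3*x^2 + 2*x + 18 = 0.
  3*x^2 - 2*x - 18 = 0 has no rational roots; quadratic formula: x = (2 ± √220)/6.
  ⇒ x = 1/3 - sqrt(55)/3 ≈ -2.1387, 1/3 + sqrt(55)/3 ≈ 2.8054

f''(x) = 2*(4*x^2*(3*x - 1) + (1 - 9*x)*(x^2 + 6))/(x^2 + 6)^3
Second-derivative test at each critical point:
  f''(-2.1387) = 0.1327 > 0 → local minimum
  f''(2.8054) = -0.0771 < 0 → local maximum

Critical points: x = 1/3 - sqrt(55)/3 ≈ -2.1387 (local minimum); x = 1/3 + sqrt(55)/3 ≈ 2.8054 (local maximum)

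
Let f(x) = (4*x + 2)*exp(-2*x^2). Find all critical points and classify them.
f'(x) = 4*(-2*x*(2*x + 1) + 1)*exp(-2*x^2)

Solve f'(x) = 0:
  f'(x) = (-16*x^2 - 8*x + 4)·exp(-2*x^2) and exp(-2*x^2) > 0 for every x, so f'(x) = 0 ⇔ -16*x^2 - 8*x + 4 = 0.
  Factor: -16*x^2 - 8*x + 4 = -4*(4*x^2 + 2*x - 1); 4*x^2 + 2*x - 1 = 0 has no rational roots; quadratic formula: x = (-2 ± √20)/8.
  ⇒ x = -sqrt(5)/4 - 1/4 ≈ -0.8090, -1/4 + sqrt(5)/4 ≈ 0.3090

f''(x) = 8*(4*x^2*(2*x + 1) - 6*x - 1)*exp(-2*x^2)
Second-derivative test at each critical point:
  f''(-0.8090) = 4.8314 > 0 → local minimum
  f''(0.3090) = -14.7786 < 0 → local maximum

Critical points: x = -sqrt(5)/4 - 1/4 ≈ -0.8090 (local minimum); x = -1/4 + sqrt(5)/4 ≈ 0.3090 (local maximum)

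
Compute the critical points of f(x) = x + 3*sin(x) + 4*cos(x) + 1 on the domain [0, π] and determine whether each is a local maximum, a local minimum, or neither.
f'(x) = -4*sin(x) + 3*cos(x) + 1

Solve f'(x) = 0 on [0, π]:
  f'(x) = 0 ⇔ -4*sin(x) + 3*cos(x) = -1. Write the left side as R·cos(x + φ) with R = √(3² + 4²) = 5, cos φ = 3/5, sin φ = 4/5; then cos(x + φ) = -1/5. Solve for x and keep the solutions lying in [0, π].
  ⇒ x = atan((4 + 6*sqrt(6))/(-3 + 8*sqrt(6))) ≈ 0.8449

f''(x) = -3*sin(x) - 4*cos(x)
Second-derivative test at each critical point:
  f''(0.8449) = -4.8990 < 0 → local maximum

Critical points: x = atan((4 + 6*sqrt(6))/(-3 + 8*sqrt(6))) ≈ 0.8449 (local maximum)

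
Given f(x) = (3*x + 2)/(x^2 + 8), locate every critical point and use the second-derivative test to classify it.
f'(x) = (-3*x^2 - 4*x + 24)/(x^4 + 16*x^2 + 64)

Solve f'(x) = 0:
  f'(x) = -(3*x^2 + 4*x - 24)/(x^2 + 8)^2; the denominator is positive wherever f is defined, so f'(x) = 0 ⇔ -3*x^2 - 4*x + 24 = 0.
  3*x^2 + 4*x - 24 = 0 has no rational roots; quadratic formula: x = (-4 ± √304)/6.
  ⇒ x = -2*sqrt(19)/3 - 2/3 ≈ -3.5726, -2/3 + 2*sqrt(19)/3 ≈ 2.2393

f''(x) = 2*(4*x^2*(3*x + 2) - (9*x + 2)*(x^2 + 8))/(x^2 + 8)^3
Second-derivative test at each critical point:
  f''(-3.5726) = 0.0404 > 0 → local minimum
  f''(2.2393) = -0.1029 < 0 → local maximum

Critical points: x = -2*sqrt(19)/3 - 2/3 ≈ -3.5726 (local minimum); x = -2/3 + 2*sqrt(19)/3 ≈ 2.2393 (local maximum)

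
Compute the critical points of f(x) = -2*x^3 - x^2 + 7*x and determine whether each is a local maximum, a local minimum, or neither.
f'(x) = -6*x^2 - 2*x + 7

Solve f'(x) = 0:
  6*x^2 + 2*x - 7 = 0 has no rational roots; quadratic formula: x = (-2 ± √172)/12.
  ⇒ x = -sqrt(43)/6 - 1/6 ≈ -1.2596, -1/6 + sqrt(43)/6 ≈ 0.9262

f''(x) = -12*x - 2
Second-derivative test at each critical point:
  f''(-1.2596) = 13.1149 > 0 → local minimum
  f''(0.9262) = -13.1149 < 0 → local maximum

Critical points: x = -sqrt(43)/6 - 1/6 ≈ -1.2596 (local minimum); x = -1/6 + sqrt(43)/6 ≈ 0.9262 (local maximum)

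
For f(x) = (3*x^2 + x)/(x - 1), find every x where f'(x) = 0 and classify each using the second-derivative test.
f'(x) = (3*x^2 - 6*x - 1)/(x^2 - 2*x + 1)

Solve f'(x) = 0:
  f'(x) = (3*x^2 - 6*x - 1)/(x - 1)^2; the denominator is positive wherever f is defined, so f'(x) = 0 ⇔ 3*x^2 - 6*x - 1 = 0.
  3*x^2 - 6*x - 1 = 0 has no rational roots; quadratic formula: x = (6 ± √48)/6.
  ⇒ x = 1 - 2*sqrt(3)/3 ≈ -0.1547, 1 + 2*sqrt(3)/3 ≈ 2.1547

f''(x) = 8/(x^3 - 3*x^2 + 3*x - 1)
Second-derivative test at each critical point:
  f''(-0.1547) = -5.1962 < 0 → local maximum
  f''(2.1547) = 5.1962 > 0 → local minimum

Critical points: x = 1 - 2*sqrt(3)/3 ≈ -0.1547 (local maximum); x = 1 + 2*sqrt(3)/3 ≈ 2.1547 (local minimum)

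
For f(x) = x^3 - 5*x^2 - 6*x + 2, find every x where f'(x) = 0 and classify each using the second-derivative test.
f'(x) = 3*x^2 - 10*x - 6

Solve f'(x) = 0:
  3*x^2 - 10*x - 6 = 0 has no rational roots; quadratic formula: x = (10 ± √172)/6.
  ⇒ x = 5/3 - sqrt(43)/3 ≈ -0.5191, 5/3 + sqrt(43)/3 ≈ 3.8525

f''(x) = 6*x - 10
Second-derivative test at each critical point:
  f''(-0.5191) = -13.1149 < 0 → local maximum
  f''(3.8525) = 13.1149 > 0 → local minimum

Critical points: x = 5/3 - sqrt(43)/3 ≈ -0.5191 (local maximum); x = 5/3 + sqrt(43)/3 ≈ 3.8525 (local minimum)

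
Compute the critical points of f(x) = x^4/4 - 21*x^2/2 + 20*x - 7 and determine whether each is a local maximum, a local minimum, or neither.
f'(x) = x^3 - 21*x + 20

Solve f'(x) = 0:
  Factor: x^3 - 21*x + 20 = (x - 4)*(x - 1)*(x + 5) = 0.
  ⇒ x = -5, 1, 4

f''(x) = 3*x^2 - 21
Second-derivative test at each critical point:
  f''(-5) = 54 > 0 → local minimum
  f''(1) = -18 < 0 → local maximum
  f''(4) = 27 > 0 → local minimum

Critical points: x = -5 (local minimum); x = 1 (local maximum); x = 4 (local minimum)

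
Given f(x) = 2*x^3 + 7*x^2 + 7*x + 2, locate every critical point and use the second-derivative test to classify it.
f'(x) = 6*x^2 + 14*x + 7

Solve f'(x) = 0:
  6*x^2 + 14*x + 7 = 0 has no rational roots; quadratic formula: x = (-14 ± √28)/12.
  ⇒ x = -7/6 - sqrt(7)/6 ≈ -1.6076, -7/6 + sqrt(7)/6 ≈ -0.7257

f''(x) = 12*x + 14
Second-derivative test at each critical point:
  f''(-1.6076) = -5.2915 < 0 → local maximum
  f''(-0.7257) = 5.2915 > 0 → local minimum

Critical points: x = -7/6 - sqrt(7)/6 ≈ -1.6076 (local maximum); x = -7/6 + sqrt(7)/6 ≈ -0.7257 (local minimum)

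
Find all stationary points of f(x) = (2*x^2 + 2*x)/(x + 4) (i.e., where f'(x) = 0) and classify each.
f'(x) = 2*(x^2 + 8*x + 4)/(x^2 + 8*x + 16)

Solve f'(x) = 0:
  f'(x) = 2*(x^2 + 8*x + 4)/(x + 4)^2; the denominator is positive wherever f is defined, so f'(x) = 0 ⇔ 2*x^2 + 16*x + 8 = 0.
  Factor: 2*x^2 + 16*x + 8 = 2*(x^2 + 8*x + 4); x^2 + 8*x + 4 = 0 has no rational roots; quadratic formula: x = (-8 ± √48)/2.
  ⇒ x = -4 - 2*sqrt(3) ≈ -7.4641, -4 + 2*sqrt(3) ≈ -0.5359

f''(x) = 48/(x^3 + 12*x^2 + 48*x + 64)
Second-derivative test at each critical point:
  f''(-7.4641) = -1.1547 < 0 → local maximum
  f''(-0.5359) = 1.1547 > 0 → local minimum

Critical points: x = -4 - 2*sqrt(3) ≈ -7.4641 (local maximum); x = -4 + 2*sqrt(3) ≈ -0.5359 (local minimum)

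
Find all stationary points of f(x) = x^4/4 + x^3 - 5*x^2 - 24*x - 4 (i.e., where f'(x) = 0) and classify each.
f'(x) = x^3 + 3*x^2 - 10*x - 24

Solve f'(x) = 0:
  Factor: x^3 + 3*x^2 - 10*x - 24 = (x - 3)*(x + 2)*(x + 4) = 0.
  ⇒ x = -4, -2, 3

f''(x) = 3*x^2 + 6*x - 10
Second-derivative test at each critical point:
  f''(-4) = 14 > 0 → local minimum
  f''(-2) = -10 < 0 → local maximum
  f''(3) = 35 > 0 → local minimum

Critical points: x = -4 (local minimum); x = -2 (local maximum); x = 3 (local minimum)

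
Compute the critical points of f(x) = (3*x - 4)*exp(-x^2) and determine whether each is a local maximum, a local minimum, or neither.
f'(x) = (-2*x*(3*x - 4) + 3)*exp(-x^2)

Solve f'(x) = 0:
  f'(x) = (-6*x^2 + 8*x + 3)·exp(-x^2) and exp(-x^2) > 0 for every x, so f'(x) = 0 ⇔ -6*x^2 + 8*x + 3 = 0.
  6*x^2 - 8*x - 3 = 0 has no rational roots; quadratic formula: x = (8 ± √136)/12.
  ⇒ x = 2/3 - sqrt(34)/6 ≈ -0.3052, 2/3 + sqrt(34)/6 ≈ 1.6385

f''(x) = 2*(2*x^2*(3*x - 4) - 9*x + 4)*exp(-x^2)
Second-derivative test at each critical point:
  f''(-0.3052) = 10.6250 > 0 → local minimum
  f''(1.6385) = -0.7959 < 0 → local maximum

Critical points: x = 2/3 - sqrt(34)/6 ≈ -0.3052 (local minimum); x = 2/3 + sqrt(34)/6 ≈ 1.6385 (local maximum)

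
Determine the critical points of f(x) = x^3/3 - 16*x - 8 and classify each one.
f'(x) = x^2 - 16

Solve f'(x) = 0:
  Factor: x^2 - 16 = (x - 4)*(x + 4) = 0.
  ⇒ x = -4, 4

f''(x) = 2*x
Second-derivative test at each critical point:
  f''(-4) = -8 < 0 → local maximum
  f''(4) = 8 > 0 → local minimum

Critical points: x = -4 (local maximum); x = 4 (local minimum)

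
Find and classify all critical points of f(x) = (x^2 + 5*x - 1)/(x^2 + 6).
f'(x) = (-5*x^2 + 14*x + 30)/(x^4 + 12*x^2 + 36)

Solve f'(x) = 0:
  f'(x) = -(5*x^2 - 14*x - 30)/(x^2 + 6)^2; the denominator is positive wherever f is defined, so f'(x) = 0 ⇔ -5*x^2 + 14*x + 30 = 0.
  5*x^2 - 14*x - 30 = 0 has no rational roots; quadratic formula: x = (14 ± √796)/10.
  ⇒ x = 7/5 - sqrt(199)/5 ≈ -1.4213, 7/5 + sqrt(199)/5 ≈ 4.2213

f''(x) = 2*(5*x^3 - 21*x^2 - 90*x + 42)/(x^6 + 18*x^4 + 108*x^2 + 216)
Second-derivative test at each critical point:
  f''(-1.4213) = 0.4386 > 0 → local minimum
  f''(4.2213) = -0.0497 < 0 → local maximum

Critical points: x = 7/5 - sqrt(199)/5 ≈ -1.4213 (local minimum); x = 7/5 + sqrt(199)/5 ≈ 4.2213 (local maximum)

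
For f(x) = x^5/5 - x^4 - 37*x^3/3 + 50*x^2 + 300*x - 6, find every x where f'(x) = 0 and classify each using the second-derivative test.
f'(x) = x^4 - 4*x^3 - 37*x^2 + 100*x + 300

Solve f'(x) = 0:
  Factor: x^4 - 4*x^3 - 37*x^2 + 100*x + 300 = (x - 6)*(x - 5)*(x + 2)*(x + 5) = 0.
  ⇒ x = -5, -2, 5, 6

f''(x) = 4*x^3 - 12*x^2 - 74*x + 100
Second-derivative test at each critical point:
  f''(-5) = -330 < 0 → local maximum
  f''(-2) = 168 > 0 → local minimum
  f''(5) = -70 < 0 → local maximum
  f''(6) = 88 > 0 → local minimum

Critical points: x = -5 (local maximum); x = -2 (local minimum); x = 5 (local maximum); x = 6 (local minimum)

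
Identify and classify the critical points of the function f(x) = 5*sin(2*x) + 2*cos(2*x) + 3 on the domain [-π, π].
f'(x) = -4*sin(2*x) + 10*cos(2*x)

Solve f'(x) = 0 on [-π, π]:
  f'(x) = 0 ⇔ 5*cos(2*x) = 2*sin(2*x) ⇔ tan(2*x) = 5/2, i.e. 2*x = arctan(5/2) + nπ; keep the solutions lying in [-π, π].
  ⇒ x = -pi + atan(5/2)/2 ≈ -2.5464, -pi/2 + atan(5/2)/2 ≈ -0.9757, atan(5/2)/2 ≈ 0.5951, atan(5/2)/2 + pi/2 ≈ 2.1659

f''(x) = -20*sin(2*x) - 8*cos(2*x)
Second-derivative test at each critical point:
  f''(-2.5464) = -21.5407 < 0 → local maximum
  f''(-0.9757) = 21.5407 > 0 → local minimum
  f''(0.5951) = -21.5407 < 0 → local maximum
  f''(2.1659) = 21.5407 > 0 → local minimum

Critical points: x = -pi + atan(5/2)/2 ≈ -2.5464 (local maximum); x = -pi/2 + atan(5/2)/2 ≈ -0.9757 (local minimum); x = atan(5/2)/2 ≈ 0.5951 (local maximum); x = atan(5/2)/2 + pi/2 ≈ 2.1659 (local minimum)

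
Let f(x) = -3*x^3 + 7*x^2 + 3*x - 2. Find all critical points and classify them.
f'(x) = -9*x^2 + 14*x + 3

Solve f'(x) = 0:
  9*x^2 - 14*x - 3 = 0 has no rational roots; quadratic formula: x = (14 ± √304)/18.
  ⇒ x = 7/9 - 2*sqrt(19)/9 ≈ -0.1909, 7/9 + 2*sqrt(19)/9 ≈ 1.7464

f''(x) = 14 - 18*x
Second-derivative test at each critical point:
  f''(-0.1909) = 17.4356 > 0 → local minimum
  f''(1.7464) = -17.4356 < 0 → local maximum

Critical points: x = 7/9 - 2*sqrt(19)/9 ≈ -0.1909 (local minimum); x = 7/9 + 2*sqrt(19)/9 ≈ 1.7464 (local maximum)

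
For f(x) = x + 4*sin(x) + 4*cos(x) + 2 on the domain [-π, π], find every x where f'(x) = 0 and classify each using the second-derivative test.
f'(x) = 4*sqrt(2)*cos(x + pi/4) + 1

Solve f'(x) = 0 on [-π, π]:
  f'(x) = 0 ⇔ -4*sin(x) + 4*cos(x) = -1. Write the left side as R·cos(x + φ) with R = √(4² + 4²) = 4*sqrt(2), cos φ = sqrt(2)/2, sin φ = sqrt(2)/2; then cos(x + φ) = -sqrt(2)/8. Solve for x and keep the solutions lying in [-π, π].
  ⇒ x = -pi + atan((1 - sqrt(31))/(-sqrt(31) - 1)) ≈ -2.5339, atan((1 + sqrt(31))/(-1 + sqrt(31))) ≈ 0.9631

f''(x) = -4*sqrt(2)*sin(x + pi/4)
Second-derivative test at each critical point:
  f''(-2.5339) = 5.5678 > 0 → local minimum
  f''(0.9631) = -5.5678 < 0 → local maximum

Critical points: x = -pi + atan((1 - sqrt(31))/(-sqrt(31) - 1)) ≈ -2.5339 (local minimum); x = atan((1 + sqrt(31))/(-1 + sqrt(31))) ≈ 0.9631 (local maximum)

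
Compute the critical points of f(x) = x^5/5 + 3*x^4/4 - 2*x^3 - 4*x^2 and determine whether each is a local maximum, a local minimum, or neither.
f'(x) = x*(x^3 + 3*x^2 - 6*x - 8)

Solve f'(x) = 0:
  Factor: x^4 + 3*x^3 - 6*x^2 - 8*x = x*(x - 2)*(x + 1)*(x + 4) = 0.
  ⇒ x = -4, -1, 0, 2

f''(x) = 4*x^3 + 9*x^2 - 12*x - 8
Second-derivative test at each critical point:
  f''(-4) = -72 < 0 → local maximum
  f''(-1) = 9 > 0 → local minimum
  f''(0) = -8 < 0 → local maximum
  f''(2) = 36 > 0 → local minimum

Critical points: x = -4 (local maximum); x = -1 (local minimum); x = 0 (local maximum); x = 2 (local minimum)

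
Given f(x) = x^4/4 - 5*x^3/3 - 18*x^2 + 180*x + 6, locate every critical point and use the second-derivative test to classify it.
f'(x) = x^3 - 5*x^2 - 36*x + 180

Solve f'(x) = 0:
  Factor: x^3 - 5*x^2 - 36*x + 180 = (x - 6)*(x - 5)*(x + 6) = 0.
  ⇒ x = -6, 5, 6

f''(x) = 3*x^2 - 10*x - 36
Second-derivative test at each critical point:
  f''(-6) = 132 > 0 → local minimum
  f''(5) = -11 < 0 → local maximum
  f''(6) = 12 > 0 → local minimum

Critical points: x = -6 (local minimum); x = 5 (local maximum); x = 6 (local minimum)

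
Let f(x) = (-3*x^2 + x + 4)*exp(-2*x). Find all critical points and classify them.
f'(x) = (6*x^2 - 8*x - 7)*exp(-2*x)

Solve f'(x) = 0:
  f'(x) = (6*x^2 - 8*x - 7)·exp(-2*x) and exp(-2*x) > 0 for every x, so f'(x) = 0 ⇔ 6*x^2 - 8*x - 7 = 0.
  6*x^2 - 8*x - 7 = 0 has no rational roots; quadratic formula: x = (8 ± √232)/12.
  ⇒ x = 2/3 - sqrt(58)/6 ≈ -0.6026, 2/3 + sqrt(58)/6 ≈ 1.9360

f''(x) = 2*(-6*x^2 + 14*x + 3)*exp(-2*x)
Second-derivative test at each critical point:
  f''(-0.6026) = -50.8371 < 0 → local maximum
  f''(1.9360) = 0.3171 > 0 → local minimum

Critical points: x = 2/3 - sqrt(58)/6 ≈ -0.6026 (local maximum); x = 2/3 + sqrt(58)/6 ≈ 1.9360 (local minimum)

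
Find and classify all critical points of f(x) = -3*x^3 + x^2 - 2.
f'(x) = x*(2 - 9*x)

Solve f'(x) = 0:
  Factor: -9*x^2 + 2*x = -x*(9*x - 2) = 0.
  ⇒ x = 0, 2/9

f''(x) = 2 - 18*x
Second-derivative test at each critical point:
  f''(0) = 2 > 0 → local minimum
  f''(2/9) = -2 < 0 → local maximum

Critical points: x = 0 (local minimum); x = 2/9 (local maximum)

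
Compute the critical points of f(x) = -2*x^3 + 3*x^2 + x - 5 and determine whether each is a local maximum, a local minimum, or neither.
f'(x) = -6*x^2 + 6*x + 1

Solve f'(x) = 0:
  6*x^2 - 6*x - 1 = 0 has no rational roots; quadratic formula: x = (6 ± √60)/12.
  ⇒ x = 1/2 - sqrt(15)/6 ≈ -0.1455, 1/2 + sqrt(15)/6 ≈ 1.1455

f''(x) = 6 - 12*x
Second-derivative test at each critical point:
  f''(-0.1455) = 7.7460 > 0 → local minimum
  f''(1.1455) = -7.7460 < 0 → local maximum

Critical points: x = 1/2 - sqrt(15)/6 ≈ -0.1455 (local minimum); x = 1/2 + sqrt(15)/6 ≈ 1.1455 (local maximum)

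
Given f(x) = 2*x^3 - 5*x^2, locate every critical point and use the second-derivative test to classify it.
f'(x) = 2*x*(3*x - 5)

Solve f'(x) = 0:
  Factor: 6*x^2 - 10*x = 2*x*(3*x - 5) = 0.
  ⇒ x = 0, 5/3

f''(x) = 12*x - 10
Second-derivative test at each critical point:
  f''(0) = -10 < 0 → local maximum
  f''(5/3) = 10 > 0 → local minimum

Critical points: x = 0 (local maximum); x = 5/3 (local minimum)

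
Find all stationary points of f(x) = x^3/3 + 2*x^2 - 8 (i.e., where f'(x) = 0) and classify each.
f'(x) = x*(x + 4)

Solve f'(x) = 0:
  Factor: x^2 + 4*x = x*(x + 4) = 0.
  ⇒ x = -4, 0

f''(x) = 2*x + 4
Second-derivative test at each critical point:
  f''(-4) = -4 < 0 → local maximum
  f''(0) = 4 > 0 → local minimum

Critical points: x = -4 (local maximum); x = 0 (local minimum)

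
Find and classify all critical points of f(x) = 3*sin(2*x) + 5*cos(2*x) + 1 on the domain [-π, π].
f'(x) = -10*sin(2*x) + 6*cos(2*x)

Solve f'(x) = 0 on [-π, π]:
  f'(x) = 0 ⇔ 3*cos(2*x) = 5*sin(2*x) ⇔ tan(2*x) = 3/5, i.e. 2*x = arctan(3/5) + nπ; keep the solutions lying in [-π, π].
  ⇒ x = -pi + atan(3/5)/2 ≈ -2.8714, -pi/2 + atan(3/5)/2 ≈ -1.3006, atan(3/5)/2 ≈ 0.2702, atan(3/5)/2 + pi/2 ≈ 1.8410

f''(x) = -12*sin(2*x) - 20*cos(2*x)
Second-derivative test at each critical point:
  f''(-2.8714) = -23.3238 < 0 → local maximum
  f''(-1.3006) = 23.3238 > 0 → local minimum
  f''(0.2702) = -23.3238 < 0 → local maximum
  f''(1.8410) = 23.3238 > 0 → local minimum

Critical points: x = -pi + atan(3/5)/2 ≈ -2.8714 (local maximum); x = -pi/2 + atan(3/5)/2 ≈ -1.3006 (local minimum); x = atan(3/5)/2 ≈ 0.2702 (local maximum); x = atan(3/5)/2 + pi/2 ≈ 1.8410 (local minimum)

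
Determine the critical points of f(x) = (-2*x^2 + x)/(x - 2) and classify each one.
f'(x) = 2*(-x^2 + 4*x - 1)/(x^2 - 4*x + 4)

Solve f'(x) = 0:
  f'(x) = -2*(x^2 - 4*x + 1)/(x - 2)^2; the denominator is positive wherever f is defined, so f'(x) = 0 ⇔ -2*x^2 + 8*x - 2 = 0.
  Factor: -2*x^2 + 8*x - 2 = -2*(x^2 - 4*x + 1); x^2 - 4*x + 1 = 0 has no rational roots; quadratic formula: x = (4 ± √12)/2.
  ⇒ x = 2 - sqrt(3) ≈ 0.2679, sqrt(3) + 2 ≈ 3.7321

f''(x) = -12/(x^3 - 6*x^2 + 12*x - 8)
Second-derivative test at each critical point:
  f''(0.2679) = 2.3094 > 0 → local minimum
  f''(3.7321) = -2.3094 < 0 → local maximum

Critical points: x = 2 - sqrt(3) ≈ 0.2679 (local minimum); x = sqrt(3) + 2 ≈ 3.7321 (local maximum)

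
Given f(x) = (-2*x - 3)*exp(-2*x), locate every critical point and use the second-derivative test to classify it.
f'(x) = 4*(x + 1)*exp(-2*x)

Solve f'(x) = 0:
  f'(x) = (4*x + 4)·exp(-2*x) and exp(-2*x) > 0 for every x, so f'(x) = 0 ⇔ 4*x + 4 = 0.
  Factor: 4*x + 4 = 4*(x + 1) = 0.
  ⇒ x = -1

f''(x) = 4*(-2*x - 1)*exp(-2*x)
Second-derivative test at each critical point:
  f''(-1) = 29.5562 > 0 → local minimum

Critical points: x = -1 (local minimum)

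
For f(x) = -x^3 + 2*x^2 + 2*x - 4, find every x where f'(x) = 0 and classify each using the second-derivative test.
f'(x) = -3*x^2 + 4*x + 2

Solve f'(x) = 0:
  3*x^2 - 4*x - 2 = 0 has no rational roots; quadratic formula: x = (4 ± √40)/6.
  ⇒ x = 2/3 - sqrt(10)/3 ≈ -0.3874, 2/3 + sqrt(10)/3 ≈ 1.7208

f''(x) = 4 - 6*x
Second-derivative test at each critical point:
  f''(-0.3874) = 6.3246 > 0 → local minimum
  f''(1.7208) = -6.3246 < 0 → local maximum

Critical points: x = 2/3 - sqrt(10)/3 ≈ -0.3874 (local minimum); x = 2/3 + sqrt(10)/3 ≈ 1.7208 (local maximum)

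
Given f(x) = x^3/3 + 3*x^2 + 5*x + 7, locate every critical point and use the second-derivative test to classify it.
f'(x) = x^2 + 6*x + 5

Solve f'(x) = 0:
  Factor: x^2 + 6*x + 5 = (x + 1)*(x + 5) = 0.
  ⇒ x = -5, -1

f''(x) = 2*x + 6
Second-derivative test at each critical point:
  f''(-5) = -4 < 0 → local maximum
  f''(-1) = 4 > 0 → local minimum

Critical points: x = -5 (local maximum); x = -1 (local minimum)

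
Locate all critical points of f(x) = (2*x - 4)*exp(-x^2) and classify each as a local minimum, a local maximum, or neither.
f'(x) = 2*(-2*x*(x - 2) + 1)*exp(-x^2)

Solve f'(x) = 0:
  f'(x) = (-4*x^2 + 8*x + 2)·exp(-x^2) and exp(-x^2) > 0 for every x, so f'(x) = 0 ⇔ -4*x^2 + 8*x + 2 = 0.
  Factor: -4*x^2 + 8*x + 2 = -2*(2*x^2 - 4*x - 1); 2*x^2 - 4*x - 1 = 0 has no rational roots; quadratic formula: x = (4 ± √24)/4.
  ⇒ x = 1 - sqrt(6)/2 ≈ -0.2247, 1 + sqrt(6)/2 ≈ 2.2247

f''(x) = 4*(2*x^2*(x - 2) - 3*x + 2)*exp(-x^2)
Second-derivative test at each critical point:
  f''(-0.2247) = 9.3154 > 0 → local minimum
  f''(2.2247) = -0.0694 < 0 → local maximum

Critical points: x = 1 - sqrt(6)/2 ≈ -0.2247 (local minimum); x = 1 + sqrt(6)/2 ≈ 2.2247 (local maximum)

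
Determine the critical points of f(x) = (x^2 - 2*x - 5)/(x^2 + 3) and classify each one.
f'(x) = 2*(x^2 + 8*x - 3)/(x^4 + 6*x^2 + 9)

Solve f'(x) = 0:
  f'(x) = 2*(x^2 + 8*x - 3)/(x^2 + 3)^2; the denominator is positive wherever f is defined, so f'(x) = 0 ⇔ 2*x^2 + 16*x - 6 = 0.
  Factor: 2*x^2 + 16*x - 6 = 2*(x^2 + 8*x - 3); x^2 + 8*x - 3 = 0 has no rational roots; quadratic formula: x = (-8 ± √76)/2.
  ⇒ x = -sqrt(19) - 4 ≈ -8.3589, -4 + sqrt(19) ≈ 0.3589

f''(x) = 4*(-x^3 - 12*x^2 + 9*x + 12)/(x^6 + 9*x^4 + 27*x^2 + 27)
Second-derivative test at each critical point:
  f''(-8.3589) = -0.0033 < 0 → local maximum
  f''(0.3589) = 1.7811 > 0 → local minimum

Critical points: x = -sqrt(19) - 4 ≈ -8.3589 (local maximum); x = -4 + sqrt(19) ≈ 0.3589 (local minimum)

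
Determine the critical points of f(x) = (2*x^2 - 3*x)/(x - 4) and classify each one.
f'(x) = 2*(x^2 - 8*x + 6)/(x^2 - 8*x + 16)

Solve f'(x) = 0:
  f'(x) = 2*(x^2 - 8*x + 6)/(x - 4)^2; the denominator is positive wherever f is defined, so f'(x) = 0 ⇔ 2*x^2 - 16*x + 12 = 0.
  Factor: 2*x^2 - 16*x + 12 = 2*(x^2 - 8*x + 6); x^2 - 8*x + 6 = 0 has no rational roots; quadratic formula: x = (8 ± √40)/2.
  ⇒ x = 4 - sqrt(10) ≈ 0.8377, sqrt(10) + 4 ≈ 7.1623

f''(x) = 40/(x^3 - 12*x^2 + 48*x - 64)
Second-derivative test at each critical point:
  f''(0.8377) = -1.2649 < 0 → local maximum
  f''(7.1623) = 1.2649 > 0 → local minimum

Critical points: x = 4 - sqrt(10) ≈ 0.8377 (local maximum); x = sqrt(10) + 4 ≈ 7.1623 (local minimum)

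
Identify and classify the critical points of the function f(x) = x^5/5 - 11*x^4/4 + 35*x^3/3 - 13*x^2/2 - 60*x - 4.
f'(x) = x^4 - 11*x^3 + 35*x^2 - 13*x - 60

Solve f'(x) = 0:
  Factor: x^4 - 11*x^3 + 35*x^2 - 13*x - 60 = (x - 5)*(x - 4)*(x - 3)*(x + 1) = 0.
  ⇒ x = -1, 3, 4, 5

f''(x) = 4*x^3 - 33*x^2 + 70*x - 13
Second-derivative test at each critical point:
  f''(-1) = -120 < 0 → local maximum
  f''(3) = 8 > 0 → local minimum
  f''(4) = -5 < 0 → local maximum
  f''(5) = 12 > 0 → local minimum

Critical points: x = -1 (local maximum); x = 3 (local minimum); x = 4 (local maximum); x = 5 (local minimum)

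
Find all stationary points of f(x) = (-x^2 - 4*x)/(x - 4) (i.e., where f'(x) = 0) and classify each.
f'(x) = (-x^2 + 8*x + 16)/(x^2 - 8*x + 16)

Solve f'(x) = 0:
  f'(x) = -(x^2 - 8*x - 16)/(x - 4)^2; the denominator is positive wherever f is defined, so f'(x) = 0 ⇔ -x^2 + 8*x + 16 = 0.
  x^2 - 8*x - 16 = 0 has no rational roots; quadratic formula: x = (8 ± √128)/2.
  ⇒ x = 4 - 4*sqrt(2) ≈ -1.6569, 4 + 4*sqrt(2) ≈ 9.6569

f''(x) = -64/(x^3 - 12*x^2 + 48*x - 64)
Second-derivative test at each critical point:
  f''(-1.6569) = 0.3536 > 0 → local minimum
  f''(9.6569) = -0.3536 < 0 → local maximum

Critical points: x = 4 - 4*sqrt(2) ≈ -1.6569 (local minimum); x = 4 + 4*sqrt(2) ≈ 9.6569 (local maximum)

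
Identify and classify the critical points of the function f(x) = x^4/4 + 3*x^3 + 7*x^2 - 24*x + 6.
f'(x) = x^3 + 9*x^2 + 14*x - 24

Solve f'(x) = 0:
  Factor: x^3 + 9*x^2 + 14*x - 24 = (x - 1)*(x + 4)*(x + 6) = 0.
  ⇒ x = -6, -4, 1

f''(x) = 3*x^2 + 18*x + 14
Second-derivative test at each critical point:
  f''(-6) = 14 > 0 → local minimum
  f''(-4) = -10 < 0 → local maximum
  f''(1) = 35 > 0 → local minimum

Critical points: x = -6 (local minimum); x = -4 (local maximum); x = 1 (local minimum)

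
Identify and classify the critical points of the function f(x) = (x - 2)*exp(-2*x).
f'(x) = (5 - 2*x)*exp(-2*x)

Solve f'(x) = 0:
  f'(x) = (5 - 2*x)·exp(-2*x) and exp(-2*x) > 0 for every x, so f'(x) = 0 ⇔ 5 - 2*x = 0.
  5 - 2*x = 0.
  ⇒ x = 5/2

f''(x) = 4*(x - 3)*exp(-2*x)
Second-derivative test at each critical point:
  f''(5/2) = -0.0135 < 0 → local maximum

Critical points: x = 5/2 (local maximum)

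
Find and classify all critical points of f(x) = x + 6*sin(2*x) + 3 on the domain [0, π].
f'(x) = 12*cos(2*x) + 1

Solve f'(x) = 0 on [0, π]:
  f'(x) = 0 ⇔ cos(2*x) = -1/12, i.e. 2*x = ±arccos(-1/12) + 2nπ; keep the solutions lying in [0, π].
  ⇒ x = acos(-1/12)/2 ≈ 0.8271, pi - acos(-1/12)/2 ≈ 2.3145

f''(x) = -24*sin(2*x)
Second-derivative test at each critical point:
  f''(0.8271) = -23.9165 < 0 → local maximum
  f''(2.3145) = 23.9165 > 0 → local minimum

Critical points: x = acos(-1/12)/2 ≈ 0.8271 (local maximum); x = pi - acos(-1/12)/2 ≈ 2.3145 (local minimum)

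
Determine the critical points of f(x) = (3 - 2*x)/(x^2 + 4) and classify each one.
f'(x) = 2*(x^2 - 3*x - 4)/(x^4 + 8*x^2 + 16)

Solve f'(x) = 0:
  f'(x) = 2*(x - 4)*(x + 1)/(x^2 + 4)^2; the denominator is positive wherever f is defined, so f'(x) = 0 ⇔ 2*x^2 - 6*x - 8 = 0.
  Factor: 2*x^2 - 6*x - 8 = 2*(x - 4)*(x + 1) = 0.
  ⇒ x = -1, 4

f''(x) = 2*(4*x^2*(3 - 2*x) + 3*(2*x - 1)*(x^2 + 4))/(x^2 + 4)^3
Second-derivative test at each critical point:
  f''(-1) = -2/5 < 0 → local maximum
  f''(4) = 1/40 > 0 → local minimum

Critical points: x = -1 (local maximum); x = 4 (local minimum)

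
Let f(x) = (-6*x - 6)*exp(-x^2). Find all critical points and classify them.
f'(x) = 6*(2*x*(x + 1) - 1)*exp(-x^2)

Solve f'(x) = 0:
  f'(x) = (12*x^2 + 12*x - 6)·exp(-x^2) and exp(-x^2) > 0 for every x, so f'(x) = 0 ⇔ 12*x^2 + 12*x - 6 = 0.
  Factor: 12*x^2 + 12*x - 6 = 6*(2*x^2 + 2*x - 1); 2*x^2 + 2*x - 1 = 0 has no rational roots; quadratic formula: x = (-2 ± √12)/4.
  ⇒ x = -sqrt(3)/2 - 1/2 ≈ -1.3660, -1/2 + sqrt(3)/2 ≈ 0.3660

f''(x) = 12*(-2*x^2*(x + 1) + 3*x + 1)*exp(-x^2)
Second-derivative test at each critical point:
  f''(-1.3660) = -3.2162 < 0 → local maximum
  f''(0.3660) = 18.1785 > 0 → local minimum

Critical points: x = -sqrt(3)/2 - 1/2 ≈ -1.3660 (local maximum); x = -1/2 + sqrt(3)/2 ≈ 0.3660 (local minimum)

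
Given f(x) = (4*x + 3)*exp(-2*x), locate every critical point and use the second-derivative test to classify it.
f'(x) = 2*(-4*x - 1)*exp(-2*x)

Solve f'(x) = 0:
  f'(x) = (-8*x - 2)·exp(-2*x) and exp(-2*x) > 0 for every x, so f'(x) = 0 ⇔ -8*x - 2 = 0.
  Factor: -8*x - 2 = -2*(4*x + 1) = 0.
  ⇒ x = -1/4

f''(x) = 4*(4*x - 1)*exp(-2*x)
Second-derivative test at each critical point:
  f''(-1/4) = -13.1898 < 0 → local maximum

Critical points: x = -1/4 (local maximum)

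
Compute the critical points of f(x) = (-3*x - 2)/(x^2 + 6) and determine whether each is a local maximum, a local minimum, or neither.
f'(x) = (3*x^2 + 4*x - 18)/(x^4 + 12*x^2 + 36)

Solve f'(x) = 0:
  f'(x) = (3*x^2 + 4*x - 18)/(x^2 + 6)^2; the denominator is positive wherever f is defined, so f'(x) = 0 ⇔ 3*x^2 + 4*x - 18 = 0.
  3*x^2 + 4*x - 18 = 0 has no rational roots; quadratic formula: x = (-4 ± √232)/6.
  ⇒ x = -sqrt(58)/3 - 2/3 ≈ -3.2053, -2/3 + sqrt(58)/3 ≈ 1.8719

f''(x) = 2*(-4*x^2*(3*x + 2) + (9*x + 2)*(x^2 + 6))/(x^2 + 6)^3
Second-derivative test at each critical point:
  f''(-3.2053) = -0.0575 < 0 → local maximum
  f''(1.8719) = 0.1686 > 0 → local minimum

Critical points: x = -sqrt(58)/3 - 2/3 ≈ -3.2053 (local maximum); x = -2/3 + sqrt(58)/3 ≈ 1.8719 (local minimum)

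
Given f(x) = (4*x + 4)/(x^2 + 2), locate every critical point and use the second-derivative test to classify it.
f'(x) = 4*(x^2 - 2*x*(x + 1) + 2)/(x^2 + 2)^2

Solve f'(x) = 0:
  f'(x) = -4*(x^2 + 2*x - 2)/(x^2 + 2)^2; the denominator is positive wherever f is defined, so f'(x) = 0 ⇔ -4*x^2 - 8*x + 8 = 0.
  Factor: -4*x^2 - 8*x + 8 = -4*(x^2 + 2*x - 2); x^2 + 2*x - 2 = 0 has no rational roots; quadratic formula: x = (-2 ± √12)/2.
  ⇒ x = -sqrt(3) - 1 ≈ -2.7321, -1 + sqrt(3) ≈ 0.7321

f''(x) = 8*(4*x^2*(x + 1) - (3*x + 1)*(x^2 + 2))/(x^2 + 2)^3
Second-derivative test at each critical point:
  f''(-2.7321) = 0.1547 > 0 → local minimum
  f''(0.7321) = -2.1547 < 0 → local maximum

Critical points: x = -sqrt(3) - 1 ≈ -2.7321 (local minimum); x = -1 + sqrt(3) ≈ 0.7321 (local maximum)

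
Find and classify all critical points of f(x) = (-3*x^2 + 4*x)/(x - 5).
f'(x) = (-3*x^2 + 30*x - 20)/(x^2 - 10*x + 25)

Solve f'(x) = 0:
  f'(x) = -(3*x^2 - 30*x + 20)/(x - 5)^2; the denominator is positive wherever f is defined, so f'(x) = 0 ⇔ -3*x^2 + 30*x - 20 = 0.
  3*x^2 - 30*x + 20 = 0 has no rational roots; quadratic formula: x = (30 ± √660)/6.
  ⇒ x = 5 - sqrt(165)/3 ≈ 0.7183, sqrt(165)/3 + 5 ≈ 9.2817

f''(x) = -110/(x^3 - 15*x^2 + 75*x - 125)
Second-derivative test at each critical point:
  f''(0.7183) = 1.4013 > 0 → local minimum
  f''(9.2817) = -1.4013 < 0 → local maximum

Critical points: x = 5 - sqrt(165)/3 ≈ 0.7183 (local minimum); x = sqrt(165)/3 + 5 ≈ 9.2817 (local maximum)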